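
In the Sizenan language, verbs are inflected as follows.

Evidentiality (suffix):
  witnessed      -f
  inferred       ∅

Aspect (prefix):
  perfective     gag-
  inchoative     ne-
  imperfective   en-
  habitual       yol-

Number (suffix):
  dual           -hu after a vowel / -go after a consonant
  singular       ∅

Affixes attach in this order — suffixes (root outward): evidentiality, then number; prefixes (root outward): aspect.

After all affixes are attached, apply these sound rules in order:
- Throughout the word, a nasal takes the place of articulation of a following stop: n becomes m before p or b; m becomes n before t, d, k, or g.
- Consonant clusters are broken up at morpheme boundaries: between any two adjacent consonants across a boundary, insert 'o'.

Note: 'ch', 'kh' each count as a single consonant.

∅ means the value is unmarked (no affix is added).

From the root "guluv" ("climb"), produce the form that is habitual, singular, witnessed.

Attach evidentiality witnessed -f → guluvf.
number = singular: zero marking, form stays guluvf.
Attach aspect habitual yol- → yolguluvf.
Nasal assimilation: no change.
Apply epenthesis: yolguluvf → yologuluvof.

yologuluvof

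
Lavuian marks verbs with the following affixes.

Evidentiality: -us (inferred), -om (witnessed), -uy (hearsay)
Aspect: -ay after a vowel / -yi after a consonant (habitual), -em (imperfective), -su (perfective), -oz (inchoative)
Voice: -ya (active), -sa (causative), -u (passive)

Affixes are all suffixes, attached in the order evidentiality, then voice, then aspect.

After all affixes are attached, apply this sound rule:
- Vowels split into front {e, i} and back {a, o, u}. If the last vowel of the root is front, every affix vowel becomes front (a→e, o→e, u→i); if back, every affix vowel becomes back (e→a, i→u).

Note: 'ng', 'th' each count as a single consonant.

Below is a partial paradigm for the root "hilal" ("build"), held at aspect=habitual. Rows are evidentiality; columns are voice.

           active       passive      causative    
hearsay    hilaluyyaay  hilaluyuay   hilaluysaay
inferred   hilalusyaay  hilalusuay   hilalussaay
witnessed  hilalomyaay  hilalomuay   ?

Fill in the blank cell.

hilalomsaay

Attach evidentiality witnessed -om → hilalom.
Attach voice causative -sa → hilalomsa.
Attach aspect habitual -ay (after vowel 'a') → hilalomsaay.
Vowel harmony: no change.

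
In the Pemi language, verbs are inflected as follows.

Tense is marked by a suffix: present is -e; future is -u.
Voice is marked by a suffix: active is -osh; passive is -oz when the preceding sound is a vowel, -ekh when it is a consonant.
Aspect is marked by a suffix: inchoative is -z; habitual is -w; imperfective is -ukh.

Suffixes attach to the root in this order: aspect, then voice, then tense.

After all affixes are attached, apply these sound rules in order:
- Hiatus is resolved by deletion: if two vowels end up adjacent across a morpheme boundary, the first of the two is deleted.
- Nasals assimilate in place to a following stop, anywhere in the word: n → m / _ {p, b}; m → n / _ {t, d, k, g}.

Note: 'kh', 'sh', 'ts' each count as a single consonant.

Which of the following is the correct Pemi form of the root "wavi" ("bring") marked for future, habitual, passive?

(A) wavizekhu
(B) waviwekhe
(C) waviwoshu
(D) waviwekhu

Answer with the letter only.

Attach aspect habitual -w → waviw.
Attach voice passive -ekh (after consonant 'w') → waviwekh.
Attach tense future -u → waviwekhu.
Vowel deletion: no change.
Nasal assimilation: no change.
So the correct form is waviwekhu, option (D).
(C) waviwoshu is wrong: it uses active instead of passive for voice.
(A) wavizekhu is wrong: it uses inchoative instead of habitual for aspect.
(B) waviwekhe is wrong: it uses present instead of future for tense.

D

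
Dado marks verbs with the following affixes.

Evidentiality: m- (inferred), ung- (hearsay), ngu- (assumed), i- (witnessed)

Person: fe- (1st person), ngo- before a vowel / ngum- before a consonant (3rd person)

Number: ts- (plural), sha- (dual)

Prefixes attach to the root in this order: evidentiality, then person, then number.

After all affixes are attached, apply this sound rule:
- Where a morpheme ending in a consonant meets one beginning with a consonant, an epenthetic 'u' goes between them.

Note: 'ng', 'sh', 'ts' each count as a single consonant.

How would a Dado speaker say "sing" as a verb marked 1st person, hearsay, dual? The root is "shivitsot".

shafeungushivitsot

Attach evidentiality hearsay ung- → ungshivitsot.
Attach person 1st person fe- → feungshivitsot.
Attach number dual sha- → shafeungshivitsot.
Apply epenthesis: shafeungshivitsot → shafeungushivitsot.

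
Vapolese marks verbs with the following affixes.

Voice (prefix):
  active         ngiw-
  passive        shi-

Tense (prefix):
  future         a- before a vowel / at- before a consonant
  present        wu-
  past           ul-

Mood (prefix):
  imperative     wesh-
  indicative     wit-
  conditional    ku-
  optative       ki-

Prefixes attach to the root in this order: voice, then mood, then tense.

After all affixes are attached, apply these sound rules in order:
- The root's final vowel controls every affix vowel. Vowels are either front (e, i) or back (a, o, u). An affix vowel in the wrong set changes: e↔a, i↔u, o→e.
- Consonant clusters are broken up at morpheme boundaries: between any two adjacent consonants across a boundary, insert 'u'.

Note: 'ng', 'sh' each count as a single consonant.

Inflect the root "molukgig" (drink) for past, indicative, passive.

iluwitushimolukgig

Attach voice passive shi- → shimolukgig.
Attach mood indicative wit- → witshimolukgig.
Attach tense past ul- → ulwitshimolukgig.
Apply vowel harmony: ulwitshimolukgig → ilwitshimolukgig.
Apply epenthesis: ilwitshimolukgig → iluwitushimolukgig.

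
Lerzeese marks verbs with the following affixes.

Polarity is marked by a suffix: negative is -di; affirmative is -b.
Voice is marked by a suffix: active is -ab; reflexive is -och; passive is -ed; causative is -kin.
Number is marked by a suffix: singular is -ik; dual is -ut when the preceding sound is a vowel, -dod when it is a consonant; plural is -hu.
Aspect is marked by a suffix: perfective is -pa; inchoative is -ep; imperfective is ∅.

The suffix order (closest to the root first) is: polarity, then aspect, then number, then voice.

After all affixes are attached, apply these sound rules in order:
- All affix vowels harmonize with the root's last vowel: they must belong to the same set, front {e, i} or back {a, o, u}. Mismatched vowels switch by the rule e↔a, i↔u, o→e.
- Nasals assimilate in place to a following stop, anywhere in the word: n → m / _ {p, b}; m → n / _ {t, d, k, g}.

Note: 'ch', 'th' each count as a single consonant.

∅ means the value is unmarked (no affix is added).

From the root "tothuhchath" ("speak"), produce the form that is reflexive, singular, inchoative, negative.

tothuhchathduapukoch

Attach polarity negative -di → tothuhchathdi.
Attach aspect inchoative -ep → tothuhchathdiep.
Attach number singular -ik → tothuhchathdiepik.
Attach voice reflexive -och → tothuhchathdiepikoch.
Apply vowel harmony: tothuhchathdiepikoch → tothuhchathduapukoch.
Nasal assimilation: no change.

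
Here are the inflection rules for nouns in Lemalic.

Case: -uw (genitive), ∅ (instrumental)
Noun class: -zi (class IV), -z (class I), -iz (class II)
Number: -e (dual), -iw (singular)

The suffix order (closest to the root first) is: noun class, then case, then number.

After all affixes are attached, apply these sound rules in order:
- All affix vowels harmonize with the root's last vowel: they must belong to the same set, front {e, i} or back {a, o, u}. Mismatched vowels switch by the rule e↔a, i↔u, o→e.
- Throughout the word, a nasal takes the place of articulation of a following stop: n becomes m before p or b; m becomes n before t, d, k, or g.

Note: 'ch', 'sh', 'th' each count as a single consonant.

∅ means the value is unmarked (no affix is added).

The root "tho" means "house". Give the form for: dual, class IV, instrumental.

Attach noun class class IV -zi → thozi.
case = instrumental: zero marking, form stays thozi.
Attach number dual -e → thozie.
Apply vowel harmony: thozie → thozua.
Nasal assimilation: no change.

thozua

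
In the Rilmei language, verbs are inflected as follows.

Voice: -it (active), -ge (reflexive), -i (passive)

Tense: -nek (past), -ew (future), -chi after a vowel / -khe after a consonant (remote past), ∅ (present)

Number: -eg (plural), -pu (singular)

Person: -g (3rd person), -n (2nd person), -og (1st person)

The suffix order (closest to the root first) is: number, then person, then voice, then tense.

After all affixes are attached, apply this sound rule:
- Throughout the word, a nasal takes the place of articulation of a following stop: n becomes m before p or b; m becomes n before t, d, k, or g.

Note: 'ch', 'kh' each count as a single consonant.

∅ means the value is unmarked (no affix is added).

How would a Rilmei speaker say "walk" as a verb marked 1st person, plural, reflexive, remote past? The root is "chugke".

chugkeegoggechi

Attach number plural -eg → chugkeeg.
Attach person 1st person -og → chugkeegog.
Attach voice reflexive -ge → chugkeegogge.
Attach tense remote past -chi (after vowel 'e') → chugkeegoggechi.
Nasal assimilation: no change.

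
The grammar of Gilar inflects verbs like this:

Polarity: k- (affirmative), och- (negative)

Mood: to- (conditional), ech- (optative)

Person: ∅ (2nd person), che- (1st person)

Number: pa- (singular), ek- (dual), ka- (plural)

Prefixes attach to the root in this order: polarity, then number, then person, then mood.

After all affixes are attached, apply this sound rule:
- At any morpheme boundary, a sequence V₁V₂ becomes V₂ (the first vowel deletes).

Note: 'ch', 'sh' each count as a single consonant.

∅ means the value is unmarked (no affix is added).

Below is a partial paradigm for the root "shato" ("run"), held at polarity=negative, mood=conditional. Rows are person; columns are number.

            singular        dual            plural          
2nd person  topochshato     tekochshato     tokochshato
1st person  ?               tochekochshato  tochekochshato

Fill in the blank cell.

tochepochshato

Attach polarity negative och- → ochshato.
Attach number singular pa- → paochshato.
Attach person 1st person che- → chepaochshato.
Attach mood conditional to- → tochepaochshato.
Apply vowel deletion: tochepaochshato → tochepochshato.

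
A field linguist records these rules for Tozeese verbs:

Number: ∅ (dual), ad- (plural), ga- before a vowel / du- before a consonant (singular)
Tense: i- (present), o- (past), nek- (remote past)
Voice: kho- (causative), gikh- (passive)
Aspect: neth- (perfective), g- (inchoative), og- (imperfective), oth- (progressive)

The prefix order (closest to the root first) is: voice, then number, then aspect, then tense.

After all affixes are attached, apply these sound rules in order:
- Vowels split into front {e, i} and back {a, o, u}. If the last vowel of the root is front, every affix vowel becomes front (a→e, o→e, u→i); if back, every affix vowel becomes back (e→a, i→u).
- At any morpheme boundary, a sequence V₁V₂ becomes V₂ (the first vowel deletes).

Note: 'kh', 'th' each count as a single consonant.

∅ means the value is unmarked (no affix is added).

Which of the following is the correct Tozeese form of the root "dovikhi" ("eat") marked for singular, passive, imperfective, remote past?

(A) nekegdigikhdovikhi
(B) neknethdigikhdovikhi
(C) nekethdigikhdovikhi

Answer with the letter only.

A

Attach voice passive gikh- → gikhdovikhi.
Attach number singular du- (before consonant 'g') → dugikhdovikhi.
Attach aspect imperfective og- → ogdugikhdovikhi.
Attach tense remote past nek- → nekogdugikhdovikhi.
Apply vowel harmony: nekogdugikhdovikhi → nekegdigikhdovikhi.
Vowel deletion: no change.
So the correct form is nekegdigikhdovikhi, option (A).
(B) neknethdigikhdovikhi is wrong: it uses perfective instead of imperfective for aspect.
(C) nekethdigikhdovikhi is wrong: it uses progressive instead of imperfective for aspect.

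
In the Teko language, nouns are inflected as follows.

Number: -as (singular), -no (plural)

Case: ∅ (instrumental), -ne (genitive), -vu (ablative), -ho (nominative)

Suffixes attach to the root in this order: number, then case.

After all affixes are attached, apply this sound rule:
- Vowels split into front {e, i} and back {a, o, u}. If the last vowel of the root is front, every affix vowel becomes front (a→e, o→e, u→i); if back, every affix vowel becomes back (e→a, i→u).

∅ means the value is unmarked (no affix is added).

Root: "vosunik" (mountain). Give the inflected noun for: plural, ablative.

vosuniknevi

Attach number plural -no → vosunikno.
Attach case ablative -vu → vosuniknovu.
Apply vowel harmony: vosuniknovu → vosuniknevi.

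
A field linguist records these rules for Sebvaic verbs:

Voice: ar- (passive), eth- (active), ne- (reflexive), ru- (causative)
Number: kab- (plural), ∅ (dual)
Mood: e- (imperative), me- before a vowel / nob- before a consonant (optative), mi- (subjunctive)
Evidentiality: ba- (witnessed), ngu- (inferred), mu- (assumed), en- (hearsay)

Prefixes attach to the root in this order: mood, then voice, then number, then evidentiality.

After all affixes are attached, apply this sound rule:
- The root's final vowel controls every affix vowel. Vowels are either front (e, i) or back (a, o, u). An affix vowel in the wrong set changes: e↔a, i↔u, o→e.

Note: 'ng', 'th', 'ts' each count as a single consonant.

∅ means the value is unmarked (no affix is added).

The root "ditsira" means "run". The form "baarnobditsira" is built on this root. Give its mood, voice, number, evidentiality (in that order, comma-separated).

optative, passive, dual, witnessed

Segment: ba-ar-nob-ditsira.
mood: me/nob- → optative.
voice: ar- → passive.
number: ∅ → dual.
evidentiality: ba- → witnessed.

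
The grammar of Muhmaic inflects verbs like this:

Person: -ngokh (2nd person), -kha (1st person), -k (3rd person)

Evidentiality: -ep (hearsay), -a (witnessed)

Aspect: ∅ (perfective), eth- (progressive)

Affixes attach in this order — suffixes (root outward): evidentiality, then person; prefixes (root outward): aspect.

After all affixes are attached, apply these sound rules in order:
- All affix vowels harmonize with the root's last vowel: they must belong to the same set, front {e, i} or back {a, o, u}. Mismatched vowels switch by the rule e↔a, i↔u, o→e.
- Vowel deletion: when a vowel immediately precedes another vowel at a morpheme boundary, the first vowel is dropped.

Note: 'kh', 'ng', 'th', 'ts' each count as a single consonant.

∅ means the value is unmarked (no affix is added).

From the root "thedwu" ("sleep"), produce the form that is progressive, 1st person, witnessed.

aththedwakha

Attach evidentiality witnessed -a → thedwua.
Attach person 1st person -kha → thedwuakha.
Attach aspect progressive eth- → eththedwuakha.
Apply vowel harmony: eththedwuakha → aththedwuakha.
Apply vowel deletion: aththedwuakha → aththedwakha.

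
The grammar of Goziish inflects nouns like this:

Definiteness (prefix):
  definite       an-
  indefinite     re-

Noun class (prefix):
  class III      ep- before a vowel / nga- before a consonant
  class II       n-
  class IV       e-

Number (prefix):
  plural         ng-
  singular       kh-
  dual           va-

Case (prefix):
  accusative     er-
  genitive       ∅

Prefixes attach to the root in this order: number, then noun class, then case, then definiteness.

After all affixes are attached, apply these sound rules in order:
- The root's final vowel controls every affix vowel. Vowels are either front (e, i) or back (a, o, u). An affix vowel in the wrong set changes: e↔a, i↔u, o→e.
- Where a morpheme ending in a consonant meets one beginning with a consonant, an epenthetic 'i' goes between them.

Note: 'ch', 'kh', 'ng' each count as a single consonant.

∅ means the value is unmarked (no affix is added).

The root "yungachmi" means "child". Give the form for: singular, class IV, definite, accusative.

Attach number singular kh- → khyungachmi.
Attach noun class class IV e- → ekhyungachmi.
Attach case accusative er- → erekhyungachmi.
Attach definiteness definite an- → anerekhyungachmi.
Apply vowel harmony: anerekhyungachmi → enerekhyungachmi.
Apply epenthesis: enerekhyungachmi → enerekhiyungachmi.

enerekhiyungachmi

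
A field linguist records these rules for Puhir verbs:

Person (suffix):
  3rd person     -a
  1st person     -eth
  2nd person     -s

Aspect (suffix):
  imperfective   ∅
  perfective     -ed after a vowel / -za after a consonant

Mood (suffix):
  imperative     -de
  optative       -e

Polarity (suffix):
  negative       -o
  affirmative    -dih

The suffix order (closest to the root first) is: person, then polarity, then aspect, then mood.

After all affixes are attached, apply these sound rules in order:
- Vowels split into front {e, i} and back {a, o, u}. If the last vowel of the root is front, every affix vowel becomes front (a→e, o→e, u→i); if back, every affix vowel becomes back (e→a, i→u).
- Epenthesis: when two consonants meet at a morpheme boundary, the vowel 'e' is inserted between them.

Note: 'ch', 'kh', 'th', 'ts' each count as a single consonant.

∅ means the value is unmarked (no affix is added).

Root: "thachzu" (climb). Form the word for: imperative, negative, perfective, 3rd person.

Attach person 3rd person -a → thachzua.
Attach polarity negative -o → thachzuao.
Attach aspect perfective -ed (after vowel 'o') → thachzuaoed.
Attach mood imperative -de → thachzuaoedde.
Apply vowel harmony: thachzuaoedde → thachzuaoadda.
Apply epenthesis: thachzuaoadda → thachzuaoadeda.

thachzuaoadeda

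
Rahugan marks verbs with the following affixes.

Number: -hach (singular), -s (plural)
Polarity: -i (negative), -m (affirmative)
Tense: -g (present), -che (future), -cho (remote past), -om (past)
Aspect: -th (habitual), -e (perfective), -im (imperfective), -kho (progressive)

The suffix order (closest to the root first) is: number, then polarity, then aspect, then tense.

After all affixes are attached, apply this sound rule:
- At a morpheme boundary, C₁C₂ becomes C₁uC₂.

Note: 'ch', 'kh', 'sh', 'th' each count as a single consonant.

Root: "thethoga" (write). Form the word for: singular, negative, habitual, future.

Attach number singular -hach → thethogahach.
Attach polarity negative -i → thethogahachi.
Attach aspect habitual -th → thethogahachith.
Attach tense future -che → thethogahachithche.
Apply epenthesis: thethogahachithche → thethogahachithuche.

thethogahachithuche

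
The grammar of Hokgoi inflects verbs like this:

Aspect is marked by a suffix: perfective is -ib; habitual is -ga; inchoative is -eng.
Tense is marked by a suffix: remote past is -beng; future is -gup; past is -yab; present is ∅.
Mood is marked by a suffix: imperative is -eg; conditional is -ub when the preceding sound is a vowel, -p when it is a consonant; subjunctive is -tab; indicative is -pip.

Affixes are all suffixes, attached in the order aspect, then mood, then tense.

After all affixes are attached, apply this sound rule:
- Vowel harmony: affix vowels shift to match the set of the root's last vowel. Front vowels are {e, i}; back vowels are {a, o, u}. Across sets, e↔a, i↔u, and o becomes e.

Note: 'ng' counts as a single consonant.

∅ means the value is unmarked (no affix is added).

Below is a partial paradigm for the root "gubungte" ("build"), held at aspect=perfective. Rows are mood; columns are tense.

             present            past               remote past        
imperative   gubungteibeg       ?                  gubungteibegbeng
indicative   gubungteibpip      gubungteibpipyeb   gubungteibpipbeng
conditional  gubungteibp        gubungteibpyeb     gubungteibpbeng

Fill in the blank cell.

gubungteibegyeb

Attach aspect perfective -ib → gubungteib.
Attach mood imperative -eg → gubungteibeg.
Attach tense past -yab → gubungteibegyab.
Apply vowel harmony: gubungteibegyab → gubungteibegyeb.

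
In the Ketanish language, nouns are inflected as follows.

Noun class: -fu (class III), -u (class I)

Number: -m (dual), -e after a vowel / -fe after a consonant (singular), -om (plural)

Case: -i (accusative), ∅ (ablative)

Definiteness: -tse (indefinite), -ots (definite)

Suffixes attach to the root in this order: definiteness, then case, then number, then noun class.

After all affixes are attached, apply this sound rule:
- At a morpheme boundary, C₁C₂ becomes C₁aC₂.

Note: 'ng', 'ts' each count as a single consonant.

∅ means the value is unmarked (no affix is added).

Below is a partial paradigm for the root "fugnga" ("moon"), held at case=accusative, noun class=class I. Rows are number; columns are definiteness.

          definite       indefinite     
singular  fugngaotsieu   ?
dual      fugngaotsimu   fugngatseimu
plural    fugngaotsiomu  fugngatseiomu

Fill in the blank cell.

fugngatseieu

Attach definiteness indefinite -tse → fugngatse.
Attach case accusative -i → fugngatsei.
Attach number singular -e (after vowel 'i') → fugngatseie.
Attach noun class class I -u → fugngatseieu.
Epenthesis: no change.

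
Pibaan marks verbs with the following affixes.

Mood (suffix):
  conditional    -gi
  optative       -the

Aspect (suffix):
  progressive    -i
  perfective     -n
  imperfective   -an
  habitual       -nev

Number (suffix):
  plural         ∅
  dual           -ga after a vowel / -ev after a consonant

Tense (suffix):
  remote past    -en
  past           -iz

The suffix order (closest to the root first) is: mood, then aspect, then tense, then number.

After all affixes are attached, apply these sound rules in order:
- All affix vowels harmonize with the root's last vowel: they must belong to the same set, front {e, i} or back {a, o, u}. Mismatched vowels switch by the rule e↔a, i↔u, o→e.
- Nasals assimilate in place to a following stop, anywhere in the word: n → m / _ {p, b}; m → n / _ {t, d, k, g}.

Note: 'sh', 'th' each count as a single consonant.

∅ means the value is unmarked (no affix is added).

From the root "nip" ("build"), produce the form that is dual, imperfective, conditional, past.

Attach mood conditional -gi → nipgi.
Attach aspect imperfective -an → nipgian.
Attach tense past -iz → nipgianiz.
Attach number dual -ev (after consonant 'z') → nipgianizev.
Apply vowel harmony: nipgianizev → nipgienizev.
Nasal assimilation: no change.

nipgienizev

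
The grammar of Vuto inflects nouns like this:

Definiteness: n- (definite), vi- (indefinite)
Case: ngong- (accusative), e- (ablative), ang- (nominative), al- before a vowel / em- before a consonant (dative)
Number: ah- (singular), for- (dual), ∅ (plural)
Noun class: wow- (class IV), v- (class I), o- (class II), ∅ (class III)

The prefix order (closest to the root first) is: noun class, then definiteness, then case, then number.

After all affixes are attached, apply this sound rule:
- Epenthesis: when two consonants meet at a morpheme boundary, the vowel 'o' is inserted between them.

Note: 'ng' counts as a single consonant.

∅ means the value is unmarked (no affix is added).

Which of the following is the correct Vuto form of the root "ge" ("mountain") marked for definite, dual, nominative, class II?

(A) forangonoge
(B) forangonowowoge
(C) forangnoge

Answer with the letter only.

A

Attach noun class class II o- → oge.
Attach definiteness definite n- → noge.
Attach case nominative ang- → angnoge.
Attach number dual for- → forangnoge.
Apply epenthesis: forangnoge → forangonoge.
So the correct form is forangonoge, option (A).
(C) forangnoge is wrong: it fails to apply the sound rule(s).
(B) forangonowowoge is wrong: it uses class IV instead of class II for noun class.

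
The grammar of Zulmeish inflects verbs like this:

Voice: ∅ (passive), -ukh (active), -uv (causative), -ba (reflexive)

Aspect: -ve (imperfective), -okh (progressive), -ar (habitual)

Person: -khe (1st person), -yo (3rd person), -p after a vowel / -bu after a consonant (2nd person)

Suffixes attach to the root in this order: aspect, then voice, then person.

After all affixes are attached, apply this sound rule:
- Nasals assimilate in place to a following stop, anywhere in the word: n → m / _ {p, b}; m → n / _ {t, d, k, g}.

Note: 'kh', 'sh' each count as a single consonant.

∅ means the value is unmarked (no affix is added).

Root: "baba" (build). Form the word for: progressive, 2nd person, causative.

babaokhuvbu

Attach aspect progressive -okh → babaokh.
Attach voice causative -uv → babaokhuv.
Attach person 2nd person -bu (after consonant 'v') → babaokhuvbu.
Nasal assimilation: no change.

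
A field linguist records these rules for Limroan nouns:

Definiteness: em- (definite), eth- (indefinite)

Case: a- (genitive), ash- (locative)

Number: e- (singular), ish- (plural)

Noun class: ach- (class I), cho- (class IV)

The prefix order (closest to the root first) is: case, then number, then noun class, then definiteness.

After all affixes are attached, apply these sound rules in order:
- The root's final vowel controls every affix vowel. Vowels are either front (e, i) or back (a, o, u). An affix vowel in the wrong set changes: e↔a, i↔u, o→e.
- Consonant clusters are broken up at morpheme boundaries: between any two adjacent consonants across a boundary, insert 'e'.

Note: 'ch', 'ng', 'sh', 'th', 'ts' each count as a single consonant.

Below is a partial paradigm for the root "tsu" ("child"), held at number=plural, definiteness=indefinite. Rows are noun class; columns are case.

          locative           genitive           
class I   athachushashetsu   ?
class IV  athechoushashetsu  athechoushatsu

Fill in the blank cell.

athachushatsu

Attach case genitive a- → atsu.
Attach number plural ish- → ishatsu.
Attach noun class class I ach- → achishatsu.
Attach definiteness indefinite eth- → ethachishatsu.
Apply vowel harmony: ethachishatsu → athachushatsu.
Epenthesis: no change.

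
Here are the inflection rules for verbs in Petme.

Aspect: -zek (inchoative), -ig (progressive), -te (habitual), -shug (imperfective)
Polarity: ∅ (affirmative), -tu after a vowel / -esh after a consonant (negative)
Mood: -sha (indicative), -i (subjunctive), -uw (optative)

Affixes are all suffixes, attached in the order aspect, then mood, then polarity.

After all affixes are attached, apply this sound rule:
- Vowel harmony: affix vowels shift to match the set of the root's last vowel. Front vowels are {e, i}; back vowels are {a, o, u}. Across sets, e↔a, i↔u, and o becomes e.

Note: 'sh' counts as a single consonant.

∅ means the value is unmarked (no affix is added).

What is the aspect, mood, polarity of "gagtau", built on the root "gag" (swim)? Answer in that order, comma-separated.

Segment: gag-te-i.
aspect: -te → habitual.
mood: -i → subjunctive.
polarity: ∅ → affirmative.

habitual, subjunctive, affirmative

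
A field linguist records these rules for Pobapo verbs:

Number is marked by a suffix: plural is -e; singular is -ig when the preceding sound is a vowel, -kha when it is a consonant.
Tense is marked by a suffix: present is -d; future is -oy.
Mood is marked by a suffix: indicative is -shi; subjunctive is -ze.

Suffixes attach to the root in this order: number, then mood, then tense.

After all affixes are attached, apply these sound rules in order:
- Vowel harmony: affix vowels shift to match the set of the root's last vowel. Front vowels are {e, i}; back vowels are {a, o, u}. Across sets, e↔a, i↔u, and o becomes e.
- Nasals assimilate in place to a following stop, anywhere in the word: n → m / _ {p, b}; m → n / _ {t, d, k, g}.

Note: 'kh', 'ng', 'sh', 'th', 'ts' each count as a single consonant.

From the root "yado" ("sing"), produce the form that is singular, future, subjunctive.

yadougzaoy

Attach number singular -ig (after vowel 'o') → yadoig.
Attach mood subjunctive -ze → yadoigze.
Attach tense future -oy → yadoigzeoy.
Apply vowel harmony: yadoigzeoy → yadougzaoy.
Nasal assimilation: no change.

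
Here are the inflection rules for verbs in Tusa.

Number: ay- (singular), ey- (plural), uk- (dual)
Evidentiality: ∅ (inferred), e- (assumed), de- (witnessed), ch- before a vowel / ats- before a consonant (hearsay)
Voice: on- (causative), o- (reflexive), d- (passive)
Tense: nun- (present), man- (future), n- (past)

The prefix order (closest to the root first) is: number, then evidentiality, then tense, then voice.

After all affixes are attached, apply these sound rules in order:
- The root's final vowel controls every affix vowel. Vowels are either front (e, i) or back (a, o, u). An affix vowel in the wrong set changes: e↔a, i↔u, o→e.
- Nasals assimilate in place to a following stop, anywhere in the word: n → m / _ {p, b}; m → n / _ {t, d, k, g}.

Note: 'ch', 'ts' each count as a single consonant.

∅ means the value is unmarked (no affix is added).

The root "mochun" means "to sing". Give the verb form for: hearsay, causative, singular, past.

Attach number singular ay- → aymochun.
Attach evidentiality hearsay ch- (before vowel 'a') → chaymochun.
Attach tense past n- → nchaymochun.
Attach voice causative on- → onnchaymochun.
Vowel harmony: no change.
Nasal assimilation: no change.

onnchaymochun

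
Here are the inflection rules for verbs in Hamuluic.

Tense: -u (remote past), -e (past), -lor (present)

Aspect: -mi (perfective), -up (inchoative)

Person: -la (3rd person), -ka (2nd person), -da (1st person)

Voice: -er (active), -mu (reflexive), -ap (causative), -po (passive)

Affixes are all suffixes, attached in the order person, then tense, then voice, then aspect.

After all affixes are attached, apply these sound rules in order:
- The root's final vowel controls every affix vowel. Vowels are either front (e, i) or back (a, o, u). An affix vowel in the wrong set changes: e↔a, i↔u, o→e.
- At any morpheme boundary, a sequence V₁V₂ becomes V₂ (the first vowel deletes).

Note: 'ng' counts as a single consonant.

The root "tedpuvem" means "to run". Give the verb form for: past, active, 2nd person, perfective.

Attach person 2nd person -ka → tedpuvemka.
Attach tense past -e → tedpuvemkae.
Attach voice active -er → tedpuvemkaeer.
Attach aspect perfective -mi → tedpuvemkaeermi.
Apply vowel harmony: tedpuvemkaeermi → tedpuvemkeeermi.
Apply vowel deletion: tedpuvemkeeermi → tedpuvemkermi.

tedpuvemkermi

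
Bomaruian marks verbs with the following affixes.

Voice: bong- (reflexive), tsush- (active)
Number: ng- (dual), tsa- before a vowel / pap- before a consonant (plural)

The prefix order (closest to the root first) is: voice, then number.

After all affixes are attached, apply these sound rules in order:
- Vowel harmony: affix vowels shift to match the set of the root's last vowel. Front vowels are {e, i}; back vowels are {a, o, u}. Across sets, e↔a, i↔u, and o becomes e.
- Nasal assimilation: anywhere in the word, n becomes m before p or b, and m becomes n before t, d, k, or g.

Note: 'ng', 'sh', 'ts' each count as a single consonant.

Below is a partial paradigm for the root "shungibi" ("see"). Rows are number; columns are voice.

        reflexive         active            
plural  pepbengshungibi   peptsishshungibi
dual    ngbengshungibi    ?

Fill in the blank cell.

Attach voice active tsush- → tsushshungibi.
Attach number dual ng- → ngtsushshungibi.
Apply vowel harmony: ngtsushshungibi → ngtsishshungibi.
Nasal assimilation: no change.

ngtsishshungibi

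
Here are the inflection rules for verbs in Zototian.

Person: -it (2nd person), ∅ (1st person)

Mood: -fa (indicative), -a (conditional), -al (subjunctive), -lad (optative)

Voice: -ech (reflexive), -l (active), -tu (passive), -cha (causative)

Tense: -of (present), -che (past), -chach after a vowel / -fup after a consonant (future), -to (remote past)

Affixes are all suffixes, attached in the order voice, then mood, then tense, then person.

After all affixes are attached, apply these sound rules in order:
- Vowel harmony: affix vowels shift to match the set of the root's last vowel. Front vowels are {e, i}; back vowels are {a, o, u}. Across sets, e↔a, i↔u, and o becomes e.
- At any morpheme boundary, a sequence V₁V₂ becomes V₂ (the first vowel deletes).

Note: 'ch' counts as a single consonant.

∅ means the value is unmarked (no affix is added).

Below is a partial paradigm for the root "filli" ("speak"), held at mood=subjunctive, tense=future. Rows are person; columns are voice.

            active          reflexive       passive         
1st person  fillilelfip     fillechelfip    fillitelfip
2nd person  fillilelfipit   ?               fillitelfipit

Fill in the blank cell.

fillechelfipit

Attach voice reflexive -ech → filliech.
Attach mood subjunctive -al → filliechal.
Attach tense future -fup (after consonant 'l') → filliechalfup.
Attach person 2nd person -it → filliechalfupit.
Apply vowel harmony: filliechalfupit → filliechelfipit.
Apply vowel deletion: filliechelfipit → fillechelfipit.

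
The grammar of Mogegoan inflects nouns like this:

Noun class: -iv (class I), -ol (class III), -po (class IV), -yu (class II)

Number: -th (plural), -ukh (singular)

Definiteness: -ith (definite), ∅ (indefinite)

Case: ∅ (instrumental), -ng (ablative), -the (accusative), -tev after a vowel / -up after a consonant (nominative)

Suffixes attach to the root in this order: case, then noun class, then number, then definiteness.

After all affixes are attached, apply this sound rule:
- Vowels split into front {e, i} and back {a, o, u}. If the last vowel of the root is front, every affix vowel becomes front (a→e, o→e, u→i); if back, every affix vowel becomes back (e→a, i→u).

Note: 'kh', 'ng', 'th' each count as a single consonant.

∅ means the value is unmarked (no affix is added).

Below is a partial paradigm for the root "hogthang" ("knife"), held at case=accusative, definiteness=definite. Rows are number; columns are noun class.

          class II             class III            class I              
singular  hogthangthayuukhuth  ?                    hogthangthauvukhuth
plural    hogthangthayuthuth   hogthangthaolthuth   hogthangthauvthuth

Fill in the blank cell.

hogthangthaolukhuth

Attach case accusative -the → hogthangthe.
Attach noun class class III -ol → hogthangtheol.
Attach number singular -ukh → hogthangtheolukh.
Attach definiteness definite -ith → hogthangtheolukhith.
Apply vowel harmony: hogthangtheolukhith → hogthangthaolukhuth.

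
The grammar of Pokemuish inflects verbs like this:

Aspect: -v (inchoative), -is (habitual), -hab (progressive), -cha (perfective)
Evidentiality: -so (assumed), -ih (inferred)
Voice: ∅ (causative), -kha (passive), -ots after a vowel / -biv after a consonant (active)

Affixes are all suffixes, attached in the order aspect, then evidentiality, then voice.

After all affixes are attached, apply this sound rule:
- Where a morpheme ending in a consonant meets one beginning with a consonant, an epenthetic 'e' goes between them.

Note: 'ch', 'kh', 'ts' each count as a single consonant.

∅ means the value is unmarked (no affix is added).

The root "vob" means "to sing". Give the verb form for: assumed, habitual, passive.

vobisesokha

Attach aspect habitual -is → vobis.
Attach evidentiality assumed -so → vobisso.
Attach voice passive -kha → vobissokha.
Apply epenthesis: vobissokha → vobisesokha.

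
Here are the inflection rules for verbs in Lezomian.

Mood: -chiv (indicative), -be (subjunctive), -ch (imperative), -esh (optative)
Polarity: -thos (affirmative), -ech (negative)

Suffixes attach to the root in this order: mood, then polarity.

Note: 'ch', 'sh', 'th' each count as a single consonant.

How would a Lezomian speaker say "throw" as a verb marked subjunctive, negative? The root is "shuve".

shuvebeech

Attach mood subjunctive -be → shuvebe.
Attach polarity negative -ech → shuvebeech.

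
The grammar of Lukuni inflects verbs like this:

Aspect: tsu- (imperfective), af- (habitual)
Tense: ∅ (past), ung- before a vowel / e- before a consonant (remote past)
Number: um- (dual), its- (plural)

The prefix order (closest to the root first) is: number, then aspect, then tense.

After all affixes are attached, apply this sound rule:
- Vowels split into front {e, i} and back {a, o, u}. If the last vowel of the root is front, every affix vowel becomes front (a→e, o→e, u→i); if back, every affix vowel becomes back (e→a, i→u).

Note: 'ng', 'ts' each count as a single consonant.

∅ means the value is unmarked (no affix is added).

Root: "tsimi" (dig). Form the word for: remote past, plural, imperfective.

etsiitstsimi

Attach number plural its- → itstsimi.
Attach aspect imperfective tsu- → tsuitstsimi.
Attach tense remote past e- (before consonant 'ts') → etsuitstsimi.
Apply vowel harmony: etsuitstsimi → etsiitstsimi.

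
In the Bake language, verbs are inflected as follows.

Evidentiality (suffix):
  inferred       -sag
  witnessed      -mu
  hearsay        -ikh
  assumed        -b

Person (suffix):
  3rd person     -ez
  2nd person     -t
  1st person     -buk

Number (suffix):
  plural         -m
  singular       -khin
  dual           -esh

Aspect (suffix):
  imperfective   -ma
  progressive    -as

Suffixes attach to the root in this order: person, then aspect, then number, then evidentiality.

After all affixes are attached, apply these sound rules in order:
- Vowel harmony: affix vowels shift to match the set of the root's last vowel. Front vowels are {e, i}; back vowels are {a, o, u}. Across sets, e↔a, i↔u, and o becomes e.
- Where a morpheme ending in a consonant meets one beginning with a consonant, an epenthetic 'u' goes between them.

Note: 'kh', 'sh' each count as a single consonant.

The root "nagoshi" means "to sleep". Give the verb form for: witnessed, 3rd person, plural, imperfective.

nagoshiezumemumi

Attach person 3rd person -ez → nagoshiez.
Attach aspect imperfective -ma → nagoshiezma.
Attach number plural -m → nagoshiezmam.
Attach evidentiality witnessed -mu → nagoshiezmammu.
Apply vowel harmony: nagoshiezmammu → nagoshiezmemmi.
Apply epenthesis: nagoshiezmemmi → nagoshiezumemumi.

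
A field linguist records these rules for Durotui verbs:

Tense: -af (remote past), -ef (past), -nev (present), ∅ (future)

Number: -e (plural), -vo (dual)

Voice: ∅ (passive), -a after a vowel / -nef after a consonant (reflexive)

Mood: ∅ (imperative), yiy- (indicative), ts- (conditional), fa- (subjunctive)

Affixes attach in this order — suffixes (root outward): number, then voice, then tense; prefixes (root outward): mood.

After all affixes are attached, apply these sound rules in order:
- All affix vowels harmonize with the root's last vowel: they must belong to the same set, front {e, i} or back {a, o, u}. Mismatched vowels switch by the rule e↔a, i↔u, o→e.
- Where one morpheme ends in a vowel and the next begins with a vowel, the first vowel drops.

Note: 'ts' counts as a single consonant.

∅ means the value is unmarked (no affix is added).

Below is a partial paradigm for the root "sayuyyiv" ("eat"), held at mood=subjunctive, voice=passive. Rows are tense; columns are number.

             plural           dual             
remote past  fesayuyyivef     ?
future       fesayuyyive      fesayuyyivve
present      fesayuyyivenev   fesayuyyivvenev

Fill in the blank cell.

fesayuyyivvef

Attach mood subjunctive fa- → fasayuyyiv.
Attach number dual -vo → fasayuyyivvo.
voice = passive: zero marking, form stays fasayuyyivvo.
Attach tense remote past -af → fasayuyyivvoaf.
Apply vowel harmony: fasayuyyivvoaf → fesayuyyivveef.
Apply vowel deletion: fesayuyyivveef → fesayuyyivvef.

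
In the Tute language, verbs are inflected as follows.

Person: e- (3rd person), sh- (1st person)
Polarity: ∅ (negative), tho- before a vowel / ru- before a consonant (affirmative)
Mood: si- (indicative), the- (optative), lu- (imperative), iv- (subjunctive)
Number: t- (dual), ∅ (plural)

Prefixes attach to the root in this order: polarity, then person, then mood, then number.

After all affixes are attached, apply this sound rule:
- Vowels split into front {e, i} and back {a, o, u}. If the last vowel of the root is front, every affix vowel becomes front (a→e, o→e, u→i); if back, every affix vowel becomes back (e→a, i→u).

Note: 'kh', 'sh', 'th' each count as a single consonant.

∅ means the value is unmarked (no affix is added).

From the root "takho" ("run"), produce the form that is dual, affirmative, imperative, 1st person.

tlushrutakho

Attach polarity affirmative ru- (before consonant 't') → rutakho.
Attach person 1st person sh- → shrutakho.
Attach mood imperative lu- → lushrutakho.
Attach number dual t- → tlushrutakho.
Vowel harmony: no change.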